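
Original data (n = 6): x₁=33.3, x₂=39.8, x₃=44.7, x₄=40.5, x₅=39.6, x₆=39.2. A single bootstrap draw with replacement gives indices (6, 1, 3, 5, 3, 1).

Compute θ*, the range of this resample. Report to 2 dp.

Resample values: 39.2, 33.3, 44.7, 39.6, 44.7, 33.3.
Range = 44.7 − 33.3 = 11.40

θ* = 11.40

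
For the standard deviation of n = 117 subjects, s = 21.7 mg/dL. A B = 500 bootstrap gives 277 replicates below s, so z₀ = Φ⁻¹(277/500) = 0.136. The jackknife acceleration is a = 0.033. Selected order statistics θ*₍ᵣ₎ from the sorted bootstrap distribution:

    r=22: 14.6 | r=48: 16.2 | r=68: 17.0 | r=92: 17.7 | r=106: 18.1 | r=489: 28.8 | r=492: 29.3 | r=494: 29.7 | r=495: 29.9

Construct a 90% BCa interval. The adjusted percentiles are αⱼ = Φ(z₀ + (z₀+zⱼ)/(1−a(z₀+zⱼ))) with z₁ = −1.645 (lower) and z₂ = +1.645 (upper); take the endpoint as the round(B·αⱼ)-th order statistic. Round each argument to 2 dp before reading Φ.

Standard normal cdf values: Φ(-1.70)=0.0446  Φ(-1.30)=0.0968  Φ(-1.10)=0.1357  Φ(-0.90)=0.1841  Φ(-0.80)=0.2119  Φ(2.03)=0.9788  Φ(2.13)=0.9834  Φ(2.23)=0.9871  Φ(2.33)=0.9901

(16.2, 28.8)

Lower: z₀ + z₁ = 0.136 + (-1.645) = -1.509; 1 − a(z₀+z₁) = 1 − (0.033)(-1.509) = 1.0498; argument = 0.136 + (-1.509)/1.0498 = -1.3014 → -1.30.
α₁ = Φ(-1.30) = 0.0968; rank = round(500 × 0.0968) = 48; θ*₍48₎ = 16.2.
Upper: z₀ + z₂ = 1.781; 1 − a(z₀+z₂) = 0.9412; argument = 2.0282 → 2.03; α₂ = 0.9788; rank = 489; θ*₍489₎ = 28.8.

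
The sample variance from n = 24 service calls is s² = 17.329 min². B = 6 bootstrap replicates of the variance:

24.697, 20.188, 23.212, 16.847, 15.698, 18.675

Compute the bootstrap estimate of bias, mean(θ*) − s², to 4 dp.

bias = +2.5572

mean(θ*) = (24.697 + 20.188 + 23.212 + 16.847 + 15.698 + 18.675) / 6 = 19.88617
bias = 19.88617 − 17.329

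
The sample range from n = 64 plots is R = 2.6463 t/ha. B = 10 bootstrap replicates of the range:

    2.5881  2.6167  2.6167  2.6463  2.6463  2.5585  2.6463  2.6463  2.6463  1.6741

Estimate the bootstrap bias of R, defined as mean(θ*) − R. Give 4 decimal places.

mean(θ*) = (2.5881 + 2.6167 + 2.6167 + 2.6463 + 2.6463 + 2.5585 + 2.6463 + 2.6463 + 2.6463 + 1.6741) / 10 = 2.52856
bias = 2.52856 − 2.6463

bias = −0.1177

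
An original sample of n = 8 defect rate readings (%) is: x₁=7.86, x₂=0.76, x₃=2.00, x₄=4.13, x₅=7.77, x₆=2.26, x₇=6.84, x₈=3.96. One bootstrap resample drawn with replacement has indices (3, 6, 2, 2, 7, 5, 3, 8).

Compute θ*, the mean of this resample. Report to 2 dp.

Resample values: 2.00, 2.26, 0.76, 0.76, 6.84, 7.77, 2.00, 3.96.
Mean = (2.00 + 2.26 + 0.76 + 0.76 + 6.84 + 7.77 + 2.00 + 3.96) / 8 = 26.350 / 8 = 3.29

θ* = 3.29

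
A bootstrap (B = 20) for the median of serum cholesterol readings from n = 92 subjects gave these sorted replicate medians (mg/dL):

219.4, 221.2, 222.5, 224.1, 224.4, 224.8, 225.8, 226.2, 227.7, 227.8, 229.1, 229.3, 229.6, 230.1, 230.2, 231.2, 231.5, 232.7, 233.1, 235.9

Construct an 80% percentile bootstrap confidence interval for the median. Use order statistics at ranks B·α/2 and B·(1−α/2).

(221.2, 232.7)

α = 0.20; lower rank = 20 × 0.100 = 2; upper rank = 20 × 0.900 = 18.
The 2nd smallest replicate is 221.2; the 18th is 232.7.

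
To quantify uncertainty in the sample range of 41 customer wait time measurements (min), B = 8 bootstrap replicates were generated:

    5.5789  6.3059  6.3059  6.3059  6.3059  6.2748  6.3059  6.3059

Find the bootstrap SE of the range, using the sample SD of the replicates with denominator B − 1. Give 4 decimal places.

Bootstrap SE is the standard deviation of the 8 replicate ranges.
Mean of replicates: (5.5789 + 6.3059 + 6.3059 + 6.3059 + 6.3059 + 6.2748 + 6.3059 + 6.3059) / 8 = 49.68910 / 8 = 6.21114
Sum of squared deviations: (−0.63224)² + (+0.09476)² + (+0.09476)² + (+0.09476)² + (+0.09476)² + (+0.06366)² + (+0.09476)² + (+0.09476)² = 0.45766
Variance = 0.45766 / 7 = 0.06538
SE* = √0.06538

SE* = 0.2557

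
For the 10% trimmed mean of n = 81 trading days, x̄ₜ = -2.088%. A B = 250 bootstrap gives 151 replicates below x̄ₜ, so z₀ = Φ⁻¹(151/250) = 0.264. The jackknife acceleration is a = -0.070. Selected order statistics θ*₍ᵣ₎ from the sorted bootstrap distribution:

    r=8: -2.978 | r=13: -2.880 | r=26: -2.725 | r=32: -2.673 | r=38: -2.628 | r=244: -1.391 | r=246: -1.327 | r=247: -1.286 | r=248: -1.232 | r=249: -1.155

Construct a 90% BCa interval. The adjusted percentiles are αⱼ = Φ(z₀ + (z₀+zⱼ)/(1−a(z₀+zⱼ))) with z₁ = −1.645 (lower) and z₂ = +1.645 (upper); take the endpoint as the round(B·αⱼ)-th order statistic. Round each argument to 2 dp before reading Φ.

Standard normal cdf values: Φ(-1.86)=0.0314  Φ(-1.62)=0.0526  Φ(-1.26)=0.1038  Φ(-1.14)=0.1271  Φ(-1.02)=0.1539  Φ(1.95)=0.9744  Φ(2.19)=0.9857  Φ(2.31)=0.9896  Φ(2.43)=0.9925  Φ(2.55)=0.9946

(-2.725, -1.391)

Lower: z₀ + z₁ = 0.264 + (-1.645) = -1.381; 1 − a(z₀+z₁) = 1 − (-0.070)(-1.381) = 0.9033; argument = 0.264 + (-1.381)/0.9033 = -1.2648 → -1.26.
α₁ = Φ(-1.26) = 0.1038; rank = round(250 × 0.1038) = 26; θ*₍26₎ = -2.725.
Upper: z₀ + z₂ = 1.909; 1 − a(z₀+z₂) = 1.1336; argument = 1.9480 → 1.95; α₂ = 0.9744; rank = 244; θ*₍244₎ = -1.391.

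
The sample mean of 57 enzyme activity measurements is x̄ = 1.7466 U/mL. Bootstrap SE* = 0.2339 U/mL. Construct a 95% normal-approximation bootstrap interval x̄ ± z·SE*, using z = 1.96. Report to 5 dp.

Margin = 1.96 × 0.2339 = 0.458444
Interval: 1.7466 ± 0.458444

(1.28816, 2.20504)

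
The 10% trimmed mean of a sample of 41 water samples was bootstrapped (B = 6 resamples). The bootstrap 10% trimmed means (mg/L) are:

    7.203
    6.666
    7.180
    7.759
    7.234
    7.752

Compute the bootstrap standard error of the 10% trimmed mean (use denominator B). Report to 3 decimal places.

Bootstrap SE is the standard deviation of the 6 replicate 10% trimmed means.
Mean of replicates: (7.203 + 6.666 + 7.180 + 7.759 + 7.234 + 7.752) / 6 = 43.7940 / 6 = 7.2990
Sum of squared deviations: (−0.0960)² + (−0.6330)² + (−0.1190)² + (+0.4600)² + (−0.0650)² + (+0.4530)² = 0.8451
Variance = 0.8451 / 6 = 0.1408
SE* = √0.1408

SE* = 0.375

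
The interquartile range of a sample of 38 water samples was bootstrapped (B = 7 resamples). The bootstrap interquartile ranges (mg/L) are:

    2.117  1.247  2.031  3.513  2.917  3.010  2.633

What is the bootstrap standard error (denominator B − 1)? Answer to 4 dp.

Bootstrap SE is the standard deviation of the 7 replicate interquartile ranges.
Mean of replicates: (2.117 + 1.247 + 2.031 + 3.513 + 2.917 + 3.010 + 2.633) / 7 = 17.46800 / 7 = 2.49543
Sum of squared deviations: (−0.37843)² + (−1.24843)² + (−0.46443)² + (+1.01757)² + (+0.42157)² + (+0.51457)² + (+0.13757)² = 3.41436
Variance = 3.41436 / 6 = 0.56906
SE* = √0.56906

SE* = 0.7544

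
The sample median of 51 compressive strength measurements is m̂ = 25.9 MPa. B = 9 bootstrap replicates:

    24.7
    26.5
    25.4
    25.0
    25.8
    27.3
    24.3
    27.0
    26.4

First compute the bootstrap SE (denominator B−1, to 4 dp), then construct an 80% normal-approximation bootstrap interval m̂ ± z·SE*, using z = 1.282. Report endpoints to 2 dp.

(24.56, 27.24)

Mean of replicates = 25.8222; sum of squared deviations = 8.7956; SE* = √(8.7956/8) = 1.0485
Margin = 1.282 × 1.0485 = 1.344
Interval: 25.9 ± 1.344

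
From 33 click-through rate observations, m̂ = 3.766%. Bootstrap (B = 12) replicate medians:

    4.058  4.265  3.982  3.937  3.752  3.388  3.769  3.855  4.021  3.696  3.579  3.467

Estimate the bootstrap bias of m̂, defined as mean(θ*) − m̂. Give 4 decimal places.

bias = +0.0481

mean(θ*) = (4.058 + 4.265 + 3.982 + 3.937 + 3.752 + 3.388 + 3.769 + 3.855 + 4.021 + 3.696 + 3.579 + 3.467) / 12 = 3.81408
bias = 3.81408 − 3.766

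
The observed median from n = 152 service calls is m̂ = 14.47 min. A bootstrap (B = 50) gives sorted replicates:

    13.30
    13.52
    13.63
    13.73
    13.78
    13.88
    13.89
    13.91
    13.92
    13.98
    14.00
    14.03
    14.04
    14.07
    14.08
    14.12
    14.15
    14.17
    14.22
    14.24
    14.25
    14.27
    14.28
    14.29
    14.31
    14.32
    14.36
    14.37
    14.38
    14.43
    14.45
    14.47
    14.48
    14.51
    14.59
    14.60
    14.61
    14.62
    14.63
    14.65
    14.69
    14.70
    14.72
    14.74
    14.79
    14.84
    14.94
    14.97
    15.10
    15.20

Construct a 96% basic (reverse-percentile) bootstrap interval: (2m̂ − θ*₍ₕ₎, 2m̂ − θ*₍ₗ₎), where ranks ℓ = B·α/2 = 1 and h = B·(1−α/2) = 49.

Percentile endpoints at ranks 1 and 49: θ*₍1₎ = 13.30, θ*₍49₎ = 15.10.
Basic interval reflects these around m̂:
  lower = 2 × 14.47 − 15.10 = 13.84
  upper = 2 × 14.47 − 13.30 = 15.64

(13.84, 15.64)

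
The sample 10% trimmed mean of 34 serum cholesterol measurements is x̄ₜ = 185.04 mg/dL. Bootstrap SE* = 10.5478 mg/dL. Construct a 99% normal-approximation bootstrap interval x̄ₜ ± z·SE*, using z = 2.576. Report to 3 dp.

(157.869, 212.211)

Margin = 2.576 × 10.5478 = 27.1711
Interval: 185.04 ± 27.1711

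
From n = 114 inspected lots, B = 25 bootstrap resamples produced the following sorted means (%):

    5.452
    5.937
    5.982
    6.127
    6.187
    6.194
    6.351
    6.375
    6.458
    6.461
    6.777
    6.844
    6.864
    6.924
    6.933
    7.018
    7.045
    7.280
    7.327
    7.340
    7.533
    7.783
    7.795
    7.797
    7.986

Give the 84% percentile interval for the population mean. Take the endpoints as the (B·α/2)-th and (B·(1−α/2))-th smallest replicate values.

α = 0.16; lower rank = 25 × 0.080 = 2; upper rank = 25 × 0.920 = 23.
The 2nd smallest replicate is 5.937; the 23rd is 7.795.

(5.937, 7.795)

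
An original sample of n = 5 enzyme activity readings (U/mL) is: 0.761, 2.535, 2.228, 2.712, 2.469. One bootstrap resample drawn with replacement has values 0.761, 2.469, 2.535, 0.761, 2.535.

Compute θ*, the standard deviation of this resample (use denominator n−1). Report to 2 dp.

θ* = 0.96

Mean = 1.8122; sum of squared deviations = 3.6863
s² = 3.6863 / 4 = 0.9216
s = √0.9216 = 0.96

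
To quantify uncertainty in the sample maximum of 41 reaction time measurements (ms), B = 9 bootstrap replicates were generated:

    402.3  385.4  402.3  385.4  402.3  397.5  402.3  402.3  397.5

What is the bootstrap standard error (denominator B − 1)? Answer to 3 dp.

Bootstrap SE is the standard deviation of the 9 replicate maximums.
Mean of replicates: (402.3 + 385.4 + 402.3 + 385.4 + 402.3 + 397.5 + 402.3 + 402.3 + 397.5) / 9 = 3577.3000 / 9 = 397.4778
Sum of squared deviations: (+4.8222)² + (−12.0778)² + (+4.8222)² + (−12.0778)² + (+4.8222)² + (+0.0222)² + (+4.8222)² + (+4.8222)² + (+0.0222)² = 408.0156
Variance = 408.0156 / 8 = 51.0019
SE* = √51.0019

SE* = 7.142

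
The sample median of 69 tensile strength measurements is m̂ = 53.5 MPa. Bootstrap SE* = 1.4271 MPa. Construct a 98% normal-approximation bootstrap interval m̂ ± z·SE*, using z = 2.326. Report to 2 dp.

Margin = 2.326 × 1.4271 = 3.319
Interval: 53.5 ± 3.319

(50.18, 56.82)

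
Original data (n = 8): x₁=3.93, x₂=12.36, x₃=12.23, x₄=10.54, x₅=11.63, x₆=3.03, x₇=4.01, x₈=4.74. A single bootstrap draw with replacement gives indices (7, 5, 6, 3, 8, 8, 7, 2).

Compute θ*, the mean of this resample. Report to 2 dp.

Resample values: 4.01, 11.63, 3.03, 12.23, 4.74, 4.74, 4.01, 12.36.
Mean = (4.01 + 11.63 + 3.03 + 12.23 + 4.74 + 4.74 + 4.01 + 12.36) / 8 = 56.750 / 8 = 7.09

θ* = 7.09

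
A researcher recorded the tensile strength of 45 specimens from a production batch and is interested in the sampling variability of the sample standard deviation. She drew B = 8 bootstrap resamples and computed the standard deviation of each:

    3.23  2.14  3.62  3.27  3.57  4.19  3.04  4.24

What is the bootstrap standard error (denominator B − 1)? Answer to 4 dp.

Bootstrap SE is the standard deviation of the 8 replicate standard deviations.
Mean of replicates: (3.23 + 2.14 + 3.62 + 3.27 + 3.57 + 4.19 + 3.04 + 4.24) / 8 = 27.30000 / 8 = 3.41250
Sum of squared deviations: (−0.18250)² + (−1.27250)² + (+0.20750)² + (−0.14250)² + (+0.15750)² + (+0.77750)² + (−0.37250)² + (+0.82750)² = 3.16875
Variance = 3.16875 / 7 = 0.45268
SE* = √0.45268

SE* = 0.6728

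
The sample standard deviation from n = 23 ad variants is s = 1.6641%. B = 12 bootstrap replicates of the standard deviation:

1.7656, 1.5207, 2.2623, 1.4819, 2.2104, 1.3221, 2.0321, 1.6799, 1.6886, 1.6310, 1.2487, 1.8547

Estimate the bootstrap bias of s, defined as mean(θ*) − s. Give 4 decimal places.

mean(θ*) = (1.7656 + 1.5207 + 2.2623 + 1.4819 + 2.2104 + 1.3221 + 2.0321 + 1.6799 + 1.6886 + 1.6310 + 1.2487 + 1.8547) / 12 = 1.72483
bias = 1.72483 − 1.6641

bias = +0.0607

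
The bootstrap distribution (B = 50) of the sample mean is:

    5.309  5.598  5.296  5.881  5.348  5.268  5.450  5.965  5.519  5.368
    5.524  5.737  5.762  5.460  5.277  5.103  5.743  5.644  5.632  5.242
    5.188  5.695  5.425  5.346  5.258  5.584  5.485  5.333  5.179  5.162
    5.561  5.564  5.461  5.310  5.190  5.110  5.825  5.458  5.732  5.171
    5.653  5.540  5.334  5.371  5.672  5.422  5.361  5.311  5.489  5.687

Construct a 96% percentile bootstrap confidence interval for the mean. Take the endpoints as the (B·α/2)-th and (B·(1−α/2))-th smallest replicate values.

Sorted replicates: 5.103, 5.110, 5.162, 5.171, 5.179, 5.188, 5.190, 5.242, 5.258, 5.268, 5.277, 5.296, 5.309, 5.310, 5.311, 5.333, 5.334, 5.346, 5.348, 5.361, 5.368, 5.371, 5.422, 5.425, 5.450, 5.458, 5.460, 5.461, 5.485, 5.489, 5.519, 5.524, 5.540, 5.561, 5.564, 5.584, 5.598, 5.632, 5.644, 5.653, 5.672, 5.687, 5.695, 5.732, 5.737, 5.743, 5.762, 5.825, 5.881, 5.965
α = 0.04; lower rank = 50 × 0.020 = 1; upper rank = 50 × 0.980 = 49.
The 1st smallest replicate is 5.103; the 49th is 5.881.

(5.103, 5.881)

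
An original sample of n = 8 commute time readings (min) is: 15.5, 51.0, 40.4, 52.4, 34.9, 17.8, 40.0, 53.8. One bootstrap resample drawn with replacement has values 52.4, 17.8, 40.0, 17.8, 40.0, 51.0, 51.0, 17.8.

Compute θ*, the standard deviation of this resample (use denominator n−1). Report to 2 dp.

Mean = 35.9750; sum of squared deviations = 1744.6750
s² = 1744.6750 / 7 = 249.2393
s = √249.2393 = 15.79

θ* = 15.79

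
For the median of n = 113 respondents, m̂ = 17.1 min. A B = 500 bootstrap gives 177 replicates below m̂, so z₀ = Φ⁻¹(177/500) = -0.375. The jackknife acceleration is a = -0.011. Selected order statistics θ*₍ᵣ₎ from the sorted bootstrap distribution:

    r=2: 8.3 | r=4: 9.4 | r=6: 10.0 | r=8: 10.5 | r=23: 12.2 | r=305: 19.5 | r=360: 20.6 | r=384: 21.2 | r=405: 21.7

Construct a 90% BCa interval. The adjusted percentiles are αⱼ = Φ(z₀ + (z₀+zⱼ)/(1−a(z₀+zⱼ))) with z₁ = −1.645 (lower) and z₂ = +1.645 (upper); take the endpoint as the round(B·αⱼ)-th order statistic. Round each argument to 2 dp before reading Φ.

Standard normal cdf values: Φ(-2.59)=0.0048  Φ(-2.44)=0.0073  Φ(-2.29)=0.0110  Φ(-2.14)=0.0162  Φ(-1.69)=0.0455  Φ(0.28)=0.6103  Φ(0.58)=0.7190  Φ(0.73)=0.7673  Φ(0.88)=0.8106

Lower: z₀ + z₁ = -0.375 + (-1.645) = -2.020; 1 − a(z₀+z₁) = 1 − (-0.011)(-2.020) = 0.9778; argument = -0.375 + (-2.020)/0.9778 = -2.4409 → -2.44.
α₁ = Φ(-2.44) = 0.0073; rank = round(500 × 0.0073) = 4; θ*₍4₎ = 9.4.
Upper: z₀ + z₂ = 1.270; 1 − a(z₀+z₂) = 1.0140; argument = 0.8775 → 0.88; α₂ = 0.8106; rank = 405; θ*₍405₎ = 21.7.

(9.4, 21.7)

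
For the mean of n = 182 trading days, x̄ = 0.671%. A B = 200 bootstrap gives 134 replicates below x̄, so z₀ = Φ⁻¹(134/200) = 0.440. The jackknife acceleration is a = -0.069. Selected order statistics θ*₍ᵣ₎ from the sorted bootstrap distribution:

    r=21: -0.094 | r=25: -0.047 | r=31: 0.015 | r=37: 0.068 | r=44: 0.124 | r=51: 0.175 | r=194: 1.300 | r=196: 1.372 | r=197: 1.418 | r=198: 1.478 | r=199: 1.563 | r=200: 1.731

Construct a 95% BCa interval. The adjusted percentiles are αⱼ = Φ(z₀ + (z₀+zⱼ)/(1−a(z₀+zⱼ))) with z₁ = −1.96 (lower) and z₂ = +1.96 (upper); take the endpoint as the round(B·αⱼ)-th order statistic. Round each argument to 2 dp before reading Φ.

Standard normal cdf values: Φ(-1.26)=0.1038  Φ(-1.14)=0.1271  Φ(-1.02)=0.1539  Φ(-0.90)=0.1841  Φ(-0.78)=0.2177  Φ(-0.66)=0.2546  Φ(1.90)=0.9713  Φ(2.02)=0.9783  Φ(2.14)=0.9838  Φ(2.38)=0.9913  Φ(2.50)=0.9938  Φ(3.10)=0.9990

Lower: z₀ + z₁ = 0.440 + (-1.960) = -1.520; 1 − a(z₀+z₁) = 1 − (-0.069)(-1.520) = 0.8951; argument = 0.440 + (-1.520)/0.8951 = -1.2581 → -1.26.
α₁ = Φ(-1.26) = 0.1038; rank = round(200 × 0.1038) = 21; θ*₍21₎ = -0.094.
Upper: z₀ + z₂ = 2.400; 1 − a(z₀+z₂) = 1.1656; argument = 2.4990 → 2.50; α₂ = 0.9938; rank = 199; θ*₍199₎ = 1.563.

(-0.094, 1.563)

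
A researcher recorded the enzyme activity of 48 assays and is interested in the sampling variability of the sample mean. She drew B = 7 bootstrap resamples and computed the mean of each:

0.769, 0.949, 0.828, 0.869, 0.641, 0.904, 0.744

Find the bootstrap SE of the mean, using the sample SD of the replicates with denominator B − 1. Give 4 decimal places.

Bootstrap SE is the standard deviation of the 7 replicate means.
Mean of replicates: (0.769 + 0.949 + 0.828 + 0.869 + 0.641 + 0.904 + 0.744) / 7 = 5.70400 / 7 = 0.81486
Sum of squared deviations: (−0.04586)² + (+0.13414)² + (+0.01314)² + (+0.05414)² + (−0.17386)² + (+0.08914)² + (−0.07086)² = 0.06639
Variance = 0.06639 / 6 = 0.01107
SE* = √0.01107

SE* = 0.1052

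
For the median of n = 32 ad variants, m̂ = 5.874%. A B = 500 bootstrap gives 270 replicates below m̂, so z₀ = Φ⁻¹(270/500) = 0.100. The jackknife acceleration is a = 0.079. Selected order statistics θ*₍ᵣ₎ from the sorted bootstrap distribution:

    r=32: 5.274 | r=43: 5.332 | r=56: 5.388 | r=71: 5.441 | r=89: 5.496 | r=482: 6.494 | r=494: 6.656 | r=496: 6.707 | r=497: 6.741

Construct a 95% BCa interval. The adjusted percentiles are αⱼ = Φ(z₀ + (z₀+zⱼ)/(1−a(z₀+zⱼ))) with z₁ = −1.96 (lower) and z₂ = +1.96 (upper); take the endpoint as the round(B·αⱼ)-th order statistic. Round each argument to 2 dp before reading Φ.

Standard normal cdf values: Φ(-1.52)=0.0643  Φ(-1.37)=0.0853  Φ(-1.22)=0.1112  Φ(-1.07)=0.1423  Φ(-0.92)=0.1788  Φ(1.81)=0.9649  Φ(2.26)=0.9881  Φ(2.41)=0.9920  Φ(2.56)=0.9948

(5.274, 6.741)

Lower: z₀ + z₁ = 0.100 + (-1.960) = -1.860; 1 − a(z₀+z₁) = 1 − (0.079)(-1.860) = 1.1469; argument = 0.100 + (-1.860)/1.1469 = -1.5217 → -1.52.
α₁ = Φ(-1.52) = 0.0643; rank = round(500 × 0.0643) = 32; θ*₍32₎ = 5.274.
Upper: z₀ + z₂ = 2.060; 1 − a(z₀+z₂) = 0.8373; argument = 2.5604 → 2.56; α₂ = 0.9948; rank = 497; θ*₍497₎ = 6.741.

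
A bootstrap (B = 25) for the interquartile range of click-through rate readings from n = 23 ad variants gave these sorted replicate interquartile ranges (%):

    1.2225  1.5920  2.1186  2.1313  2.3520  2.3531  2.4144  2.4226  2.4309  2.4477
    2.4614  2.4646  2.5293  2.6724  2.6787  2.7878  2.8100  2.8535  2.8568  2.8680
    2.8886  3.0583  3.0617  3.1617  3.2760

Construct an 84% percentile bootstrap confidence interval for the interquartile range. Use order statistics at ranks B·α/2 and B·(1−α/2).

α = 0.16; lower rank = 25 × 0.080 = 2; upper rank = 25 × 0.920 = 23.
The 2nd smallest replicate is 1.5920; the 23rd is 3.0617.

(1.5920, 3.0617)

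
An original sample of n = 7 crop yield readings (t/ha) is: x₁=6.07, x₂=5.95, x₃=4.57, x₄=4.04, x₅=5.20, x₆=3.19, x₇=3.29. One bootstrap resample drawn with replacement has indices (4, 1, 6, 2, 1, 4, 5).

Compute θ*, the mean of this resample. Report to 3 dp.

Resample values: 4.04, 6.07, 3.19, 5.95, 6.07, 4.04, 5.20.
Mean = (4.04 + 6.07 + 3.19 + 5.95 + 6.07 + 4.04 + 5.20) / 7 = 34.560 / 7 = 4.937

θ* = 4.937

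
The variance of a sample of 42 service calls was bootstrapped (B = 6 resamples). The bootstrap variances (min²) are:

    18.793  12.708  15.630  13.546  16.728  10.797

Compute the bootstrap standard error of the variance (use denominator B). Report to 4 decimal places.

Bootstrap SE is the standard deviation of the 6 replicate variances.
Mean of replicates: (18.793 + 12.708 + 15.630 + 13.546 + 16.728 + 10.797) / 6 = 88.20200 / 6 = 14.70033
Sum of squared deviations: (+4.09267)² + (−1.99233)² + (+0.92967)² + (−1.15433)² + (+2.02767)² + (−3.90333)² = 42.26352
Variance = 42.26352 / 6 = 7.04392
SE* = √7.04392

SE* = 2.6540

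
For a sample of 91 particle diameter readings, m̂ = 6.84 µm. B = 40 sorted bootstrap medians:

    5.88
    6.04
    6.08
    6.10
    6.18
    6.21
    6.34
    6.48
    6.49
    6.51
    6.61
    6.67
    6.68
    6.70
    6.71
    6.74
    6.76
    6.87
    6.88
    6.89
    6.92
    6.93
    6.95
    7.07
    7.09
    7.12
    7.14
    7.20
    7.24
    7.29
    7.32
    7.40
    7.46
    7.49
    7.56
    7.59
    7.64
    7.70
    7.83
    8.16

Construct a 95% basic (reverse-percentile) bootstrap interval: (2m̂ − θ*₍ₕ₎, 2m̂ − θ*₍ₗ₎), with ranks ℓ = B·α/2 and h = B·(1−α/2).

Percentile endpoints at ranks 1 and 39: θ*₍1₎ = 5.88, θ*₍39₎ = 7.83.
Basic interval reflects these around m̂:
  lower = 2 × 6.84 − 7.83 = 5.85
  upper = 2 × 6.84 − 5.88 = 7.80

(5.85, 7.80)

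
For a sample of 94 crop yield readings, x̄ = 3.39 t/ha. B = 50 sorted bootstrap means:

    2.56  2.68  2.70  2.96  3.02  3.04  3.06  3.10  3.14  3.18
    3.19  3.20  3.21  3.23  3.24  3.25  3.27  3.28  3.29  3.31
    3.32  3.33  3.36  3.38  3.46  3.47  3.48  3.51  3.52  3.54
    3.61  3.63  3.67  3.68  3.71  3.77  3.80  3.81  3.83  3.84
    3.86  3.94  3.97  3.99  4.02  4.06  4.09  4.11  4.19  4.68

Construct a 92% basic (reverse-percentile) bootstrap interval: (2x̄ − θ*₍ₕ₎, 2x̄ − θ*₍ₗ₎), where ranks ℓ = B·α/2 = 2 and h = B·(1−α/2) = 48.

Percentile endpoints at ranks 2 and 48: θ*₍2₎ = 2.68, θ*₍48₎ = 4.11.
Basic interval reflects these around x̄:
  lower = 2 × 3.39 − 4.11 = 2.67
  upper = 2 × 3.39 − 2.68 = 4.10

(2.67, 4.10)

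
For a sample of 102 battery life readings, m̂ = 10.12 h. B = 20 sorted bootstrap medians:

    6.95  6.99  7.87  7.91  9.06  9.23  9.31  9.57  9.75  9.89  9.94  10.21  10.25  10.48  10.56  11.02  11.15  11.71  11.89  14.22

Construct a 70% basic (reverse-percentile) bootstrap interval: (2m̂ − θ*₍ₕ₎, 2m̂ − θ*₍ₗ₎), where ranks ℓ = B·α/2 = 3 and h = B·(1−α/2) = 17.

(9.09, 12.37)

Percentile endpoints at ranks 3 and 17: θ*₍3₎ = 7.87, θ*₍17₎ = 11.15.
Basic interval reflects these around m̂:
  lower = 2 × 10.12 − 11.15 = 9.09
  upper = 2 × 10.12 − 7.87 = 12.37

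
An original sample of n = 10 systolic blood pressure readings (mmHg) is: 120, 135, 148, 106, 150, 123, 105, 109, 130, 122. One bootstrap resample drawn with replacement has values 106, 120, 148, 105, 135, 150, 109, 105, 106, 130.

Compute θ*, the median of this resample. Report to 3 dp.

Sorted: 105, 105, 106, 106, 109, 120, 130, 135, 148, 150
Median = average of the two middle values = 114.500

θ* = 114.500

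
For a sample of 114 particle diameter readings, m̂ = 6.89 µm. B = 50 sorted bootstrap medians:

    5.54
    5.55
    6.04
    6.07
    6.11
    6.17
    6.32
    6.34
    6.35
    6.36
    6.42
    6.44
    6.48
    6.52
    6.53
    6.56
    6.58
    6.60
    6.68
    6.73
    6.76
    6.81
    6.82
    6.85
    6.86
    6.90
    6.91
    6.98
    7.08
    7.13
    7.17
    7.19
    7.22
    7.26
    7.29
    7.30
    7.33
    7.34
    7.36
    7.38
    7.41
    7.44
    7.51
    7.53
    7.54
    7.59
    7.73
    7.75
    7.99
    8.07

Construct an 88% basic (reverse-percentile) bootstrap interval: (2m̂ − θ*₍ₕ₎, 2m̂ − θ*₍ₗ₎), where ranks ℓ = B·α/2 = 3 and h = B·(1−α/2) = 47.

Percentile endpoints at ranks 3 and 47: θ*₍3₎ = 6.04, θ*₍47₎ = 7.73.
Basic interval reflects these around m̂:
  lower = 2 × 6.89 − 7.73 = 6.05
  upper = 2 × 6.89 − 6.04 = 7.74

(6.05, 7.74)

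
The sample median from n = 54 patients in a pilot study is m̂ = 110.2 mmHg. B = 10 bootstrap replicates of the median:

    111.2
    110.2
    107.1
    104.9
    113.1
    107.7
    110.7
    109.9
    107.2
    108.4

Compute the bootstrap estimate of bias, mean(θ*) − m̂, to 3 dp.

bias = −1.160

mean(θ*) = (111.2 + 110.2 + 107.1 + 104.9 + 113.1 + 107.7 + 110.7 + 109.9 + 107.2 + 108.4) / 10 = 109.0400
bias = 109.0400 − 110.2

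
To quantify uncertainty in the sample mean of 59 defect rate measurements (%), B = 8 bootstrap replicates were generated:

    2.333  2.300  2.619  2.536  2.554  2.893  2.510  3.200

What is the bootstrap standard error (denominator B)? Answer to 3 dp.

Bootstrap SE is the standard deviation of the 8 replicate means.
Mean of replicates: (2.333 + 2.300 + 2.619 + 2.536 + 2.554 + 2.893 + 2.510 + 3.200) / 8 = 20.9450 / 8 = 2.6181
Sum of squared deviations: (−0.2851)² + (−0.3181)² + (+0.0009)² + (−0.0821)² + (−0.0641)² + (+0.2749)² + (−0.1081)² + (+0.5819)² = 0.6192
Variance = 0.6192 / 8 = 0.0774
SE* = √0.0774

SE* = 0.278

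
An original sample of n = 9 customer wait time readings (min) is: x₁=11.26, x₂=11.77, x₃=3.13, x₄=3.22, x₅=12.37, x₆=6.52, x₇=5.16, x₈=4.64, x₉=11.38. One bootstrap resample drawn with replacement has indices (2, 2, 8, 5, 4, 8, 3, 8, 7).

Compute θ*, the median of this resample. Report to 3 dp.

θ* = 4.640

Resample values: 11.77, 11.77, 4.64, 12.37, 3.22, 4.64, 3.13, 4.64, 5.16.
Sorted: 3.13, 3.22, 4.64, 4.64, 4.64, 5.16, 11.77, 11.77, 12.37
Median = middle value = 4.640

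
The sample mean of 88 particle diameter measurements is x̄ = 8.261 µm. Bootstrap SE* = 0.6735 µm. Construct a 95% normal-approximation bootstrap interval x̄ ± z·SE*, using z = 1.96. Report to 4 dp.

Margin = 1.96 × 0.6735 = 1.32006
Interval: 8.261 ± 1.32006

(6.9409, 9.5811)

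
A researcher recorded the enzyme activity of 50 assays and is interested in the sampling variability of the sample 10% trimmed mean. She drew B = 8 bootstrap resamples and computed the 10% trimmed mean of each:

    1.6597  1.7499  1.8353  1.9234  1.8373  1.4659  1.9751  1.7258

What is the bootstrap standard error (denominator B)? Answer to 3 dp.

Bootstrap SE is the standard deviation of the 8 replicate 10% trimmed means.
Mean of replicates: (1.6597 + 1.7499 + 1.8353 + 1.9234 + 1.8373 + 1.4659 + 1.9751 + 1.7258) / 8 = 14.17240 / 8 = 1.77155
Sum of squared deviations: (−0.11185)² + (−0.02165)² + (+0.06375)² + (+0.15185)² + (+0.06575)² + (−0.30565)² + (+0.20355)² + (−0.04575)² = 0.18137
Variance = 0.18137 / 8 = 0.02267
SE* = √0.02267

SE* = 0.151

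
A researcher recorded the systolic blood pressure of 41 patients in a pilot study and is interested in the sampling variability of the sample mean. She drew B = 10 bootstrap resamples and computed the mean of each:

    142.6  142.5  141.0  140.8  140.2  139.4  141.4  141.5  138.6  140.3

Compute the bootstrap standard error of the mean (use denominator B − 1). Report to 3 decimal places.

Bootstrap SE is the standard deviation of the 10 replicate means.
Mean of replicates: (142.6 + 142.5 + 141.0 + 140.8 + 140.2 + 139.4 + 141.4 + 141.5 + 138.6 + 140.3) / 10 = 1408.3000 / 10 = 140.8300
Sum of squared deviations: (+1.7700)² + (+1.6700)² + (+0.1700)² + (−0.0300)² + (−0.6300)² + (−1.4300)² + (+0.5700)² + (+0.6700)² + (−2.2300)² + (−0.5300)² = 14.4210
Variance = 14.4210 / 9 = 1.6023
SE* = √1.6023

SE* = 1.266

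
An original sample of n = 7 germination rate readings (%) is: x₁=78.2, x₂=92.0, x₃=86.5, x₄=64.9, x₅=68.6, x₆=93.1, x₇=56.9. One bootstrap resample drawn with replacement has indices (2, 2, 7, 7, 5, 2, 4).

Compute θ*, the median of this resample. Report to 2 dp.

θ* = 68.60

Resample values: 92.0, 92.0, 56.9, 56.9, 68.6, 92.0, 64.9.
Sorted: 56.9, 56.9, 64.9, 68.6, 92.0, 92.0, 92.0
Median = middle value = 68.60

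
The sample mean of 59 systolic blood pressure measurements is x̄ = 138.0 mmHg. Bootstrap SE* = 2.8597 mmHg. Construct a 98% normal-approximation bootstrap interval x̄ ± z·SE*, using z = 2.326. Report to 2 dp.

Margin = 2.326 × 2.8597 = 6.652
Interval: 138.0 ± 6.652

(131.35, 144.65)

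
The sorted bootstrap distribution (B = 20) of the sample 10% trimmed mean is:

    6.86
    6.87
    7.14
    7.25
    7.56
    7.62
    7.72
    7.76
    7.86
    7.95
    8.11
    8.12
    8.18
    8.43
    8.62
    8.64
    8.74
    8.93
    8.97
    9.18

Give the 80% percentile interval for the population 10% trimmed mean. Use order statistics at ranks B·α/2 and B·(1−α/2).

(6.87, 8.93)

α = 0.20; lower rank = 20 × 0.100 = 2; upper rank = 20 × 0.900 = 18.
The 2nd smallest replicate is 6.87; the 18th is 8.93.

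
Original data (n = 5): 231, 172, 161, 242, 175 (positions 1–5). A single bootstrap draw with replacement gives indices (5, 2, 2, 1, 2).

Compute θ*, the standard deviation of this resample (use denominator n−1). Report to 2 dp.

Resample values: 175, 172, 172, 231, 172.
Mean = 184.4000; sum of squared deviations = 2721.2000
s² = 2721.2000 / 4 = 680.3000
s = √680.3000 = 26.08

θ* = 26.08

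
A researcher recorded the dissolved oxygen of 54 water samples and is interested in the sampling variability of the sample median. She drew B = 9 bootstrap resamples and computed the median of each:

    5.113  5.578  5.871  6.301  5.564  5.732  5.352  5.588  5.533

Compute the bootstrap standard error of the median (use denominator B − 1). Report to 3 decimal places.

SE* = 0.332

Bootstrap SE is the standard deviation of the 9 replicate medians.
Mean of replicates: (5.113 + 5.578 + 5.871 + 6.301 + 5.564 + 5.732 + 5.352 + 5.588 + 5.533) / 9 = 50.6320 / 9 = 5.6258
Sum of squared deviations: (−0.5128)² + (−0.0478)² + (+0.2452)² + (+0.6752)² + (−0.0618)² + (+0.1062)² + (−0.2738)² + (−0.0378)² + (−0.0928)² = 0.8814
Variance = 0.8814 / 8 = 0.1102
SE* = √0.1102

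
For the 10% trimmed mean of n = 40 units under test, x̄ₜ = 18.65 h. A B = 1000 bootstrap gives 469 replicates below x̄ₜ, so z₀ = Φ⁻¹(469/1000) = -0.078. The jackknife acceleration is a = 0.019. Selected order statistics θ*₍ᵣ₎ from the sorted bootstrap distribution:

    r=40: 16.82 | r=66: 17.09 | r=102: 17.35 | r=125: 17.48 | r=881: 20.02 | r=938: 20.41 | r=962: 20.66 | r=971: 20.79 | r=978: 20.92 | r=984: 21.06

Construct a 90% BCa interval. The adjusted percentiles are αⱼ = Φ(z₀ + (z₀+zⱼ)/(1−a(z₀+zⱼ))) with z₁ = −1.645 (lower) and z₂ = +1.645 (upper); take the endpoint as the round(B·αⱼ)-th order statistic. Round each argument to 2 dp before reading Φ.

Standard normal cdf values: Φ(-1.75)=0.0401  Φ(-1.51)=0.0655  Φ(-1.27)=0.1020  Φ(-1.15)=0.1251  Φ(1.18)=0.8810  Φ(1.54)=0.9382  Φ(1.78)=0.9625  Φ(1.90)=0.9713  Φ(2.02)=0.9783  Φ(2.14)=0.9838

Lower: z₀ + z₁ = -0.078 + (-1.645) = -1.723; 1 − a(z₀+z₁) = 1 − (0.019)(-1.723) = 1.0327; argument = -0.078 + (-1.723)/1.0327 = -1.7464 → -1.75.
α₁ = Φ(-1.75) = 0.0401; rank = round(1000 × 0.0401) = 40; θ*₍40₎ = 16.82.
Upper: z₀ + z₂ = 1.567; 1 − a(z₀+z₂) = 0.9702; argument = 1.5371 → 1.54; α₂ = 0.9382; rank = 938; θ*₍938₎ = 20.41.

(16.82, 20.41)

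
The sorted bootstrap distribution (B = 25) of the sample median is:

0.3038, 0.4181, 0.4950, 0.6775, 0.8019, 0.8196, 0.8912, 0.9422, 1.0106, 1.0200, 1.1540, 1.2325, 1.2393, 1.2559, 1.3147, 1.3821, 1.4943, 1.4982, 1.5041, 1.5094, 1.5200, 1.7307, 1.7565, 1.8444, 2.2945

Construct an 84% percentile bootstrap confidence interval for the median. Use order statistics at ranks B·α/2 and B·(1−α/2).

α = 0.16; lower rank = 25 × 0.080 = 2; upper rank = 25 × 0.920 = 23.
The 2nd smallest replicate is 0.4181; the 23rd is 1.7565.

(0.4181, 1.7565)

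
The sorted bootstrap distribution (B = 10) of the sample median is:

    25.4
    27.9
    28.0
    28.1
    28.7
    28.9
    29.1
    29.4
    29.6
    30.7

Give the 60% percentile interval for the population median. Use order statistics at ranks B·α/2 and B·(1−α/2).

(27.9, 29.4)

α = 0.40; lower rank = 10 × 0.200 = 2; upper rank = 10 × 0.800 = 8.
The 2nd smallest replicate is 27.9; the 8th is 29.4.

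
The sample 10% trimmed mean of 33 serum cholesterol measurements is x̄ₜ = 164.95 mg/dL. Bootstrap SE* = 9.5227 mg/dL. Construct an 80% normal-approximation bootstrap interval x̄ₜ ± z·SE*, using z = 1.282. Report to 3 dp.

(152.742, 177.158)

Margin = 1.282 × 9.5227 = 12.2081
Interval: 164.95 ± 12.2081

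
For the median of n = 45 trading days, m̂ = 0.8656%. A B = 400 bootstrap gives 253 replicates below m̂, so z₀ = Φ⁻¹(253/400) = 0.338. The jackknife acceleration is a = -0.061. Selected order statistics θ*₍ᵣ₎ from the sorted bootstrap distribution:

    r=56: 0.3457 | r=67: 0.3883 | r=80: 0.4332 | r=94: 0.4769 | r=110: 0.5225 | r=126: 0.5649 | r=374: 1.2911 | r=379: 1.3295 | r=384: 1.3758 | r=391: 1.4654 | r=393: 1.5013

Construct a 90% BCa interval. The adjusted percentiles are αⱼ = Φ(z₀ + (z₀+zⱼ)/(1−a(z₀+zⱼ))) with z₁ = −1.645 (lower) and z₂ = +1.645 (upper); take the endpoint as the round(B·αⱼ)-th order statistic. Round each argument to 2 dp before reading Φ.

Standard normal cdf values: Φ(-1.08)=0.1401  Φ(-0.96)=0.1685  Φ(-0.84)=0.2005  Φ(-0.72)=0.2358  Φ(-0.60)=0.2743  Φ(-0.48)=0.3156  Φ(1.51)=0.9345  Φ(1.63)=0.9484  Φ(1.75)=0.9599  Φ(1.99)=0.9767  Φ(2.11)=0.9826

(0.3457, 1.5013)

Lower: z₀ + z₁ = 0.338 + (-1.645) = -1.307; 1 − a(z₀+z₁) = 1 − (-0.061)(-1.307) = 0.9203; argument = 0.338 + (-1.307)/0.9203 = -1.0822 → -1.08.
α₁ = Φ(-1.08) = 0.1401; rank = round(400 × 0.1401) = 56; θ*₍56₎ = 0.3457.
Upper: z₀ + z₂ = 1.983; 1 − a(z₀+z₂) = 1.1210; argument = 2.1070 → 2.11; α₂ = 0.9826; rank = 393; θ*₍393₎ = 1.5013.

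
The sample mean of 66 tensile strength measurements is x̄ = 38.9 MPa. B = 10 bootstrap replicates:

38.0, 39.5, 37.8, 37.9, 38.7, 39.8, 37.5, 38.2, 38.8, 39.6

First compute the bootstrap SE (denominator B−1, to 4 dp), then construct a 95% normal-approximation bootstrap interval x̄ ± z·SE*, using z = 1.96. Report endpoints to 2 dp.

Mean of replicates = 38.5800; sum of squared deviations = 6.1560; SE* = √(6.1560/9) = 0.8270
Margin = 1.96 × 0.8270 = 1.621
Interval: 38.9 ± 1.621

(37.28, 40.52)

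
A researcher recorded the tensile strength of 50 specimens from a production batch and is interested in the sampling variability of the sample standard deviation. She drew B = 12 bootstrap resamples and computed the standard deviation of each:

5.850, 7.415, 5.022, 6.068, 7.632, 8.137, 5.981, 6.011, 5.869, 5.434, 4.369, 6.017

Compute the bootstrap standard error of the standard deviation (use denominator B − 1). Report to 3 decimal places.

SE* = 1.085

Bootstrap SE is the standard deviation of the 12 replicate standard deviations.
Mean of replicates: (5.850 + 7.415 + 5.022 + 6.068 + 7.632 + 8.137 + 5.981 + 6.011 + 5.869 + 5.434 + 4.369 + 6.017) / 12 = 73.8050 / 12 = 6.1504
Sum of squared deviations: (−0.3004)² + (+1.2646)² + (−1.1284)² + (−0.0824)² + (+1.4816)² + (+1.9866)² + (−0.1694)² + (−0.1394)² + (−0.2814)² + (−0.7164)² + (−1.7814)² + (−0.1334)² = 12.9430
Variance = 12.9430 / 11 = 1.1766
SE* = √1.1766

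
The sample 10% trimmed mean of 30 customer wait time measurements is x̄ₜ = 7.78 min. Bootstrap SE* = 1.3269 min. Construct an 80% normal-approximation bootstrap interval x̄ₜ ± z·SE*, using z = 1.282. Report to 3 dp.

Margin = 1.282 × 1.3269 = 1.7011
Interval: 7.78 ± 1.7011

(6.079, 9.481)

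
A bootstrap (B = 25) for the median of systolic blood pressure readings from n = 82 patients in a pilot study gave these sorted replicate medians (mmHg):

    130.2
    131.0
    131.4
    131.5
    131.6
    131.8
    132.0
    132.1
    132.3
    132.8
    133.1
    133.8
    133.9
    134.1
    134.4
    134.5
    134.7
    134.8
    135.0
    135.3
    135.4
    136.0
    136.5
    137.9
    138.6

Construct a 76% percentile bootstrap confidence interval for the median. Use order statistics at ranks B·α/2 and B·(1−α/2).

α = 0.24; lower rank = 25 × 0.120 = 3; upper rank = 25 × 0.880 = 22.
The 3rd smallest replicate is 131.4; the 22nd is 136.0.

(131.4, 136.0)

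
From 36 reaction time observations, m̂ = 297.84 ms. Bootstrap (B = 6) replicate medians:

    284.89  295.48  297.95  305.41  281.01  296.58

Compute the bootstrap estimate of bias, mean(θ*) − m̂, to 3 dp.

mean(θ*) = (284.89 + 295.48 + 297.95 + 305.41 + 281.01 + 296.58) / 6 = 293.5533
bias = 293.5533 − 297.84

bias = −4.287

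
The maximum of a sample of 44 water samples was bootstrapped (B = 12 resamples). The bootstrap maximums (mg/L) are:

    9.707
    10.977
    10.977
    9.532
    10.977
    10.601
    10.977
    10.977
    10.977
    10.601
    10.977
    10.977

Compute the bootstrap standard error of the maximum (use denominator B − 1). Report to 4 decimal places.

SE* = 0.5207

Bootstrap SE is the standard deviation of the 12 replicate maximums.
Mean of replicates: (9.707 + 10.977 + 10.977 + 9.532 + 10.977 + 10.601 + 10.977 + 10.977 + 10.977 + 10.601 + 10.977 + 10.977) / 12 = 128.25700 / 12 = 10.68808
Sum of squared deviations: (−0.98108)² + (+0.28892)² + (+0.28892)² + (−1.15608)² + (+0.28892)² + (−0.08708)² + (+0.28892)² + (+0.28892)² + (+0.28892)² + (−0.08708)² + (+0.28892)² + (+0.28892)² = 2.98200
Variance = 2.98200 / 11 = 0.27109
SE* = √0.27109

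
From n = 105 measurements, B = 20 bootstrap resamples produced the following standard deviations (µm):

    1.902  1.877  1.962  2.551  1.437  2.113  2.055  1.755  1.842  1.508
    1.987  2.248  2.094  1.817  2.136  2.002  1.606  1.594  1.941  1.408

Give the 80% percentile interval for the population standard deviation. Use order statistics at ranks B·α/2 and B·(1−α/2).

(1.437, 2.136)

Sorted replicates: 1.408, 1.437, 1.508, 1.594, 1.606, 1.755, 1.817, 1.842, 1.877, 1.902, 1.941, 1.962, 1.987, 2.002, 2.055, 2.094, 2.113, 2.136, 2.248, 2.551
α = 0.20; lower rank = 20 × 0.100 = 2; upper rank = 20 × 0.900 = 18.
The 2nd smallest replicate is 1.437; the 18th is 2.136.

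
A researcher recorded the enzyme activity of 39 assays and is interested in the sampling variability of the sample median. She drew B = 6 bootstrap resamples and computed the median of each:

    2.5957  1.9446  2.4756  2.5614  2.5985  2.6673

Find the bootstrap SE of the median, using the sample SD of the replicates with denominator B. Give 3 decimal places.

Bootstrap SE is the standard deviation of the 6 replicate medians.
Mean of replicates: (2.5957 + 1.9446 + 2.4756 + 2.5614 + 2.5985 + 2.6673) / 6 = 14.84310 / 6 = 2.47385
Sum of squared deviations: (+0.12185)² + (−0.52925)² + (+0.00175)² + (+0.08755)² + (+0.12465)² + (+0.19345)² = 0.35558
Variance = 0.35558 / 6 = 0.05926
SE* = √0.05926

SE* = 0.243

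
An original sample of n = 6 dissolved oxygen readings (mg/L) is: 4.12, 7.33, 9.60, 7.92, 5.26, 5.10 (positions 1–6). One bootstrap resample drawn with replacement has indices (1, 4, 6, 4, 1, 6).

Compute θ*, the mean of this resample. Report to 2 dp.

θ* = 5.71

Resample values: 4.12, 7.92, 5.10, 7.92, 4.12, 5.10.
Mean = (4.12 + 7.92 + 5.10 + 7.92 + 4.12 + 5.10) / 6 = 34.280 / 6 = 5.71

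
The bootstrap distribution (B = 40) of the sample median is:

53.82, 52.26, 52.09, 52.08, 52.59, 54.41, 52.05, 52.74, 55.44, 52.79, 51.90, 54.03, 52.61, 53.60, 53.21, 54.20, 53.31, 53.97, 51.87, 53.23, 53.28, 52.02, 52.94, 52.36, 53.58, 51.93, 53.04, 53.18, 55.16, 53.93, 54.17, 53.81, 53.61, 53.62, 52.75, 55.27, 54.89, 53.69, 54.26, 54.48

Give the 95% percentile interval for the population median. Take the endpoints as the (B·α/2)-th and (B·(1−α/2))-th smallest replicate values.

(51.87, 55.27)

Sorted replicates: 51.87, 51.90, 51.93, 52.02, 52.05, 52.08, 52.09, 52.26, 52.36, 52.59, 52.61, 52.74, 52.75, 52.79, 52.94, 53.04, 53.18, 53.21, 53.23, 53.28, 53.31, 53.58, 53.60, 53.61, 53.62, 53.69, 53.81, 53.82, 53.93, 53.97, 54.03, 54.17, 54.20, 54.26, 54.41, 54.48, 54.89, 55.16, 55.27, 55.44
α = 0.05; lower rank = 40 × 0.025 = 1; upper rank = 40 × 0.975 = 39.
The 1st smallest replicate is 51.87; the 39th is 55.27.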